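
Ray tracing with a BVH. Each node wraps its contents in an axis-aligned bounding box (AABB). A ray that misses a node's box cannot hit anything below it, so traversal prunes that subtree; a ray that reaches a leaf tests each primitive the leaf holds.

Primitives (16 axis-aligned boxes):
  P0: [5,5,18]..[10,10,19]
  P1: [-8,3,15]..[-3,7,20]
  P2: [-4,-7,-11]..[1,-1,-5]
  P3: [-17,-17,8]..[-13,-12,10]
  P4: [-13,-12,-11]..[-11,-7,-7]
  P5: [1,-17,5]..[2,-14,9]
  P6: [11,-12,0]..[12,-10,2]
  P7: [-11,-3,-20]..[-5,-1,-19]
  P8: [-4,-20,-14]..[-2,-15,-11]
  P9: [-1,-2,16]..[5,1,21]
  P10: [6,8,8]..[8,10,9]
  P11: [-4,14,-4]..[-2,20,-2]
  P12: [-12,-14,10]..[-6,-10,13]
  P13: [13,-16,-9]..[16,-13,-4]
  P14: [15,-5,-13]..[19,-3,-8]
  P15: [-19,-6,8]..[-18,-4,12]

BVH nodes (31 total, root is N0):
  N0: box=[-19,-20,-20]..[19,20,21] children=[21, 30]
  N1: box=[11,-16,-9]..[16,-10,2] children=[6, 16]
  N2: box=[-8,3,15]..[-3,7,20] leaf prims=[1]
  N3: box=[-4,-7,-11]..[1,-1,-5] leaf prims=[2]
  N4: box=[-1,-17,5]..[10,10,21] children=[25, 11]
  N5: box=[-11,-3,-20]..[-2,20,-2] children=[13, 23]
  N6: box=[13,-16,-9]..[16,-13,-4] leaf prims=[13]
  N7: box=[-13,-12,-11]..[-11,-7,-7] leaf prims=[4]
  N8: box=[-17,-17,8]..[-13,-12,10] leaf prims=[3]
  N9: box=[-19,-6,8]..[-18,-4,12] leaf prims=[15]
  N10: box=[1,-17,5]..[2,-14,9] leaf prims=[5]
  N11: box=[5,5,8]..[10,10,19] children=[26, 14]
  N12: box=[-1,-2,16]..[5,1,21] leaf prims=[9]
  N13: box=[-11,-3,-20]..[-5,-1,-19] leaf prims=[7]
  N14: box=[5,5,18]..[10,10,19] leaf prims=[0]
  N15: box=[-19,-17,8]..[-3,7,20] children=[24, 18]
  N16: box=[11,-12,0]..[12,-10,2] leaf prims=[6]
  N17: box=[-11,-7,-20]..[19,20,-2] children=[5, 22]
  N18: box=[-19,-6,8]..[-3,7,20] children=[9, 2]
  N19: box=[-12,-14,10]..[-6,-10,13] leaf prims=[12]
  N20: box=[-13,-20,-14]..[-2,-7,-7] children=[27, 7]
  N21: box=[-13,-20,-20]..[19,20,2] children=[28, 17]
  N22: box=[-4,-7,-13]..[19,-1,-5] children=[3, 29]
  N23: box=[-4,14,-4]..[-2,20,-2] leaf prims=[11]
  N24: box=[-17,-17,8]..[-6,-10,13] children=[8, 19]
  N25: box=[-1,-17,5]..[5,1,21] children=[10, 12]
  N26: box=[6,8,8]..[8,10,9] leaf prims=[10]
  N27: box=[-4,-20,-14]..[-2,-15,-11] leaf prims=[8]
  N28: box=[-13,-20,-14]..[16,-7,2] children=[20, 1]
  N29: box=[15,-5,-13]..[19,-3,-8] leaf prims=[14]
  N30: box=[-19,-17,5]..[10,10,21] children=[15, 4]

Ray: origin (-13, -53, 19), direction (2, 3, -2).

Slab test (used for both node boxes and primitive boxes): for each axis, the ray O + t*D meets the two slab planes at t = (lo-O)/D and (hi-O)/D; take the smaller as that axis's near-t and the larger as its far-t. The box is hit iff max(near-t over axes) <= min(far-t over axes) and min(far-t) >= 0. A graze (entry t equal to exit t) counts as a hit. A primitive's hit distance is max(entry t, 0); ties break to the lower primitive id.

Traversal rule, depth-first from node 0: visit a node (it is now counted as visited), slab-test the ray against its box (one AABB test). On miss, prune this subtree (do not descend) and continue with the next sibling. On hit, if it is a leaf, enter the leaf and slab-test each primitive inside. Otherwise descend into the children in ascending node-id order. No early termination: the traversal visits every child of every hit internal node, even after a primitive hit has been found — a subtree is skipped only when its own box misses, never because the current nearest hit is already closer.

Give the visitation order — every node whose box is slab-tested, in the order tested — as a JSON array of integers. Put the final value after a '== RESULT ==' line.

Traverse from the root:
N0 x:[-3,16] y:[11,73/3] z:[-1,39/2] -> hit [11,16], descend [21, 30]
  N21 x:[0,16] y:[11,73/3] z:[17/2,39/2] -> hit [11,16], descend [17, 28]
    N17 x:[1,16] y:[46/3,73/3] z:[21/2,39/2] -> hit [46/3,16], descend [5, 22]
      N5 x:[1,11/2] y:[50/3,73/3] z:[21/2,39/2] -> miss, prune
      N22 x:[9/2,16] y:[46/3,52/3] z:[12,16] -> hit [46/3,16], descend [3, 29]
        N3 x:[9/2,7] y:[46/3,52/3] z:[12,15] -> miss, prune
        N29 x:[14,16] y:[16,50/3] z:[27/2,16] -> hit [16,16] leaf, test {P14@t=16}
    N28 x:[0,29/2] y:[11,46/3] z:[17/2,33/2] -> hit [11,29/2], descend [1, 20]
      N1 x:[12,29/2] y:[37/3,43/3] z:[17/2,14] -> hit [37/3,14], descend [6, 16]
        N6 x:[13,29/2] y:[37/3,40/3] z:[23/2,14] -> hit [13,40/3] leaf, test {P13@t=13}
        N16 x:[12,25/2] y:[41/3,43/3] z:[17/2,19/2] -> miss, prune
      N20 x:[0,11/2] y:[11,46/3] z:[13,33/2] -> miss, prune
  N30 x:[-3,23/2] y:[12,21] z:[-1,7] -> miss, prune

Visited [0, 21, 17, 5, 22, 3, 29, 28, 1, 6, 16, 20, 30]. Tests: 13 box, 2 leaf. Nearest: P13.

== RESULT ==
[0, 21, 17, 5, 22, 3, 29, 28, 1, 6, 16, 20, 30]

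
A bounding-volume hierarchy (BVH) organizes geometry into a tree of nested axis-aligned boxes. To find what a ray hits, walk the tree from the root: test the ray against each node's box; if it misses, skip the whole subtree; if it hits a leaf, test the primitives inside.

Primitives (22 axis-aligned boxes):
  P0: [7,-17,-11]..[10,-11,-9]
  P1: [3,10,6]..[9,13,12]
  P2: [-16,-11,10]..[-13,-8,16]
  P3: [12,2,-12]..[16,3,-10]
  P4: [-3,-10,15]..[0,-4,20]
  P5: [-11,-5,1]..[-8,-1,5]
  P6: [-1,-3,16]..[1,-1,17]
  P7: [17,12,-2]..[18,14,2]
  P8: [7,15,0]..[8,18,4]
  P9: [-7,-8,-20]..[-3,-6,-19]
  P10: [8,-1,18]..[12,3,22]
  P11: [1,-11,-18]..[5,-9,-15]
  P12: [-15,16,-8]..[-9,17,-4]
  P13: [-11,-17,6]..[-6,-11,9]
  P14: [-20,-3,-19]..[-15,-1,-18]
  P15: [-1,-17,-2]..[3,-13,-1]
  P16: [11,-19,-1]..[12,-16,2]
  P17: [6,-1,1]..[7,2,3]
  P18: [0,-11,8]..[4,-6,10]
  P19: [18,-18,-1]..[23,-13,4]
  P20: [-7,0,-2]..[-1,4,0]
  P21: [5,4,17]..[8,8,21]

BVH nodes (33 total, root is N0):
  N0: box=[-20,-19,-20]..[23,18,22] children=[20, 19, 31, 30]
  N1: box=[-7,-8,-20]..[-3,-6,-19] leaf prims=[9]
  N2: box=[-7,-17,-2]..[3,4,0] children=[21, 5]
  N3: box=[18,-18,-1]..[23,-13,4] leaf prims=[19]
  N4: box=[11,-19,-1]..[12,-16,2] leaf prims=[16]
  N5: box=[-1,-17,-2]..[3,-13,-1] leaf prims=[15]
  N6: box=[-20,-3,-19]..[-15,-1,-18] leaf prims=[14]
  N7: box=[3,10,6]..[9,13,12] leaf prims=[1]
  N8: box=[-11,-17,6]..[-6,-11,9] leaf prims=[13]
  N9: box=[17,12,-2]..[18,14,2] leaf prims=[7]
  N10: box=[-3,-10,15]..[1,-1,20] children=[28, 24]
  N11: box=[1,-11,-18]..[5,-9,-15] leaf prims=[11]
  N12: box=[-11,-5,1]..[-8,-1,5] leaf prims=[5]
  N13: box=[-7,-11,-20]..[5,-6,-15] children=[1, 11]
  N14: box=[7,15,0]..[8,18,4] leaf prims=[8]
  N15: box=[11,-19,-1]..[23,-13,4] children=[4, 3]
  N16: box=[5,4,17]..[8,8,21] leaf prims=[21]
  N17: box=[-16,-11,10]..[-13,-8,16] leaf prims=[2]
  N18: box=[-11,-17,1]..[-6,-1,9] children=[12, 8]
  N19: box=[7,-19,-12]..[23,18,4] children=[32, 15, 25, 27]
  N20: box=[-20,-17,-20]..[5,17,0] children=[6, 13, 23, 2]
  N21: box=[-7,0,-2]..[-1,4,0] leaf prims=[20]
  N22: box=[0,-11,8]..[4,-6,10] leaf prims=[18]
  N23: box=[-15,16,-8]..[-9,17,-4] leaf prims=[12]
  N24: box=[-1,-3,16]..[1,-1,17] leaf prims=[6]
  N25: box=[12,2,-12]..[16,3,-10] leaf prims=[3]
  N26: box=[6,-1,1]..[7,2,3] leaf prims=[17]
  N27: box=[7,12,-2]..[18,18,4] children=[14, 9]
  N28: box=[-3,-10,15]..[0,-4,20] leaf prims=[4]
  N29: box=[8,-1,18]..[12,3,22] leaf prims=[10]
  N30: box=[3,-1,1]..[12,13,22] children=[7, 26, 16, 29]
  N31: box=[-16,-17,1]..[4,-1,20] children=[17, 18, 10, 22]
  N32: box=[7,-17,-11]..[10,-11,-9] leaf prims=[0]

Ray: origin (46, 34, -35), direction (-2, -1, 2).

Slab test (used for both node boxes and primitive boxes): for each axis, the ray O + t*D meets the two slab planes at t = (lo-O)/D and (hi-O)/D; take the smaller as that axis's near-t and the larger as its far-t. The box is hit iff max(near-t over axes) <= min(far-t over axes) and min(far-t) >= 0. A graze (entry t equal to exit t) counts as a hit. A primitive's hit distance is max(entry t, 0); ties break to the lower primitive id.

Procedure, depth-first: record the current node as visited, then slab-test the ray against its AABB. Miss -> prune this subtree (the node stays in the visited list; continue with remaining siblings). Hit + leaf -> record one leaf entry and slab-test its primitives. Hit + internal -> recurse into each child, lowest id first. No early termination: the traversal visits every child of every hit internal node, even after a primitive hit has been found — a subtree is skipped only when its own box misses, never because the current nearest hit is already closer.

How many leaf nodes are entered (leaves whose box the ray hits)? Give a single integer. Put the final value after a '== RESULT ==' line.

Trace the traversal:
N0 x:[23/2,33] y:[16,53] z:[15/2,57/2] -> hit [16,57/2], descend [19, 20, 30, 31]
  N19 x:[23/2,39/2] y:[16,53] z:[23/2,39/2] -> hit [16,39/2], descend [15, 25, 27, 32]
    N15 x:[23/2,35/2] y:[47,53] z:[17,39/2] -> miss, prune
    N25 x:[15,17] y:[31,32] z:[23/2,25/2] -> miss, prune
    N27 x:[14,39/2] y:[16,22] z:[33/2,39/2] -> hit [33/2,39/2], descend [9, 14]
      N9 x:[14,29/2] y:[20,22] z:[33/2,37/2] -> miss, prune
      N14 x:[19,39/2] y:[16,19] z:[35/2,39/2] -> hit [19,19] leaf, test {P8@t=19}
    N32 x:[18,39/2] y:[45,51] z:[12,13] -> miss, prune
  N20 x:[41/2,33] y:[17,51] z:[15/2,35/2] -> miss, prune
  N30 x:[17,43/2] y:[21,35] z:[18,57/2] -> hit [21,43/2], descend [7, 16, 26, 29]
    N7 x:[37/2,43/2] y:[21,24] z:[41/2,47/2] -> hit [21,43/2] leaf, test {P1@t=21}
    N16 x:[19,41/2] y:[26,30] z:[26,28] -> miss, prune
    N26 x:[39/2,20] y:[32,35] z:[18,19] -> miss, prune
    N29 x:[17,19] y:[31,35] z:[53/2,57/2] -> miss, prune
  N31 x:[21,31] y:[35,51] z:[18,55/2] -> miss, prune

Visited [0, 19, 15, 25, 27, 9, 14, 32, 20, 30, 7, 16, 26, 29, 31]. Tests: 15 box, 2 leaf. Nearest: P8.

== RESULT ==
2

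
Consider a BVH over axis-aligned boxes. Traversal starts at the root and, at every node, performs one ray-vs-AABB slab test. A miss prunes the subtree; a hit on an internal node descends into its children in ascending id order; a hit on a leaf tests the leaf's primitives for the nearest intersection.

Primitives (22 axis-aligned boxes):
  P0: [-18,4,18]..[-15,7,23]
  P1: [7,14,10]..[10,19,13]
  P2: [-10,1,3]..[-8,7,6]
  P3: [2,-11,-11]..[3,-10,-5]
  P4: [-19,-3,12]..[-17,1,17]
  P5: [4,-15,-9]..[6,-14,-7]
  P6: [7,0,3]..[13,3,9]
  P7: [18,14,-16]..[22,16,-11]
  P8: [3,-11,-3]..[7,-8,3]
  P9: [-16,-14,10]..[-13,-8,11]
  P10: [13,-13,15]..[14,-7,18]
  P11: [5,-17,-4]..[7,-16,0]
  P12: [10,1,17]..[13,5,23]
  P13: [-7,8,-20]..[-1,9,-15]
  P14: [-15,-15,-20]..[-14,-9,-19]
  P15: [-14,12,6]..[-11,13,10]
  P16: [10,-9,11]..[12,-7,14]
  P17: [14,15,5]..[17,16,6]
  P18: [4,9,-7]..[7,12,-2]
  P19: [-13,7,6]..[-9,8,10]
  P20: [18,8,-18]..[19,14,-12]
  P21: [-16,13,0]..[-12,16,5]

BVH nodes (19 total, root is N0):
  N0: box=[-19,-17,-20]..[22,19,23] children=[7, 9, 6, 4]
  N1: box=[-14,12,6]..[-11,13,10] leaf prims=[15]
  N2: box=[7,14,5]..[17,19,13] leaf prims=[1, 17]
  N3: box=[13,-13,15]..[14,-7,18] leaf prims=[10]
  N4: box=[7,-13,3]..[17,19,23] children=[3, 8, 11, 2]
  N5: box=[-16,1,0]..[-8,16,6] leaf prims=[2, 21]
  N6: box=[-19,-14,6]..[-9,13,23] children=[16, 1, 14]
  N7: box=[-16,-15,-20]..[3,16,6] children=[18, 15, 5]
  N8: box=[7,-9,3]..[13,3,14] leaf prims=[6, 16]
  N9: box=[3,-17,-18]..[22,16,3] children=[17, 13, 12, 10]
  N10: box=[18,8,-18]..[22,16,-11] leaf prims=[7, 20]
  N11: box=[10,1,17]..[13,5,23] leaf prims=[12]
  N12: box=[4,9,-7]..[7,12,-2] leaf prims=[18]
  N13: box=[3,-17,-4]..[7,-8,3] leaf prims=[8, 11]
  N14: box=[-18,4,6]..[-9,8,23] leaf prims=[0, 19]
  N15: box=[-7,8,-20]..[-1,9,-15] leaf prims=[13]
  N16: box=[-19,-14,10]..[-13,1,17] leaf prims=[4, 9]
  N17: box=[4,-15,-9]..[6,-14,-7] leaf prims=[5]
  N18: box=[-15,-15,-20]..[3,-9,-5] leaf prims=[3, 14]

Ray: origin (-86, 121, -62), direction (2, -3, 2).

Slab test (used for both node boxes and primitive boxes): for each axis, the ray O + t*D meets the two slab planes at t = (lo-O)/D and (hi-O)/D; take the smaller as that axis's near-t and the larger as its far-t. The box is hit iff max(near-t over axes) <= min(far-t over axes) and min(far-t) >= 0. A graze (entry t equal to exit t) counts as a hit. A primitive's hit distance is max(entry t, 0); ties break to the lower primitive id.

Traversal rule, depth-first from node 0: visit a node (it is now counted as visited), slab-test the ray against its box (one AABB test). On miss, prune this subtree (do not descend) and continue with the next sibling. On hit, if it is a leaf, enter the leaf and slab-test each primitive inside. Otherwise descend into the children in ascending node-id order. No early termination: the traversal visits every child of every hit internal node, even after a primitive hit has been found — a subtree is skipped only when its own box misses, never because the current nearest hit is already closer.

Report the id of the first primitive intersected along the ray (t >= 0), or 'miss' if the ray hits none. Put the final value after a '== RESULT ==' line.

Trace the traversal:
N0 x:[67/2,54] y:[34,46] z:[21,85/2] -> hit [34,85/2], descend [4, 6, 7, 9]
  N4 x:[93/2,103/2] y:[34,134/3] z:[65/2,85/2] -> miss, prune
  N6 x:[67/2,77/2] y:[36,45] z:[34,85/2] -> hit [36,77/2], descend [1, 14, 16]
    N1 x:[36,75/2] y:[36,109/3] z:[34,36] -> hit [36,36] leaf, test {P15@t=36}
    N14 x:[34,77/2] y:[113/3,39] z:[34,85/2] -> hit [113/3,77/2] leaf, test {P0(miss), P19(miss)}
    N16 x:[67/2,73/2] y:[40,45] z:[36,79/2] -> miss, prune
  N7 x:[35,89/2] y:[35,136/3] z:[21,34] -> miss, prune
  N9 x:[89/2,54] y:[35,46] z:[22,65/2] -> miss, prune

order=[0, 4, 6, 1, 14, 16, 7, 9]  |boxes|=8  |leaves|=2  hit=P15

== RESULT ==
15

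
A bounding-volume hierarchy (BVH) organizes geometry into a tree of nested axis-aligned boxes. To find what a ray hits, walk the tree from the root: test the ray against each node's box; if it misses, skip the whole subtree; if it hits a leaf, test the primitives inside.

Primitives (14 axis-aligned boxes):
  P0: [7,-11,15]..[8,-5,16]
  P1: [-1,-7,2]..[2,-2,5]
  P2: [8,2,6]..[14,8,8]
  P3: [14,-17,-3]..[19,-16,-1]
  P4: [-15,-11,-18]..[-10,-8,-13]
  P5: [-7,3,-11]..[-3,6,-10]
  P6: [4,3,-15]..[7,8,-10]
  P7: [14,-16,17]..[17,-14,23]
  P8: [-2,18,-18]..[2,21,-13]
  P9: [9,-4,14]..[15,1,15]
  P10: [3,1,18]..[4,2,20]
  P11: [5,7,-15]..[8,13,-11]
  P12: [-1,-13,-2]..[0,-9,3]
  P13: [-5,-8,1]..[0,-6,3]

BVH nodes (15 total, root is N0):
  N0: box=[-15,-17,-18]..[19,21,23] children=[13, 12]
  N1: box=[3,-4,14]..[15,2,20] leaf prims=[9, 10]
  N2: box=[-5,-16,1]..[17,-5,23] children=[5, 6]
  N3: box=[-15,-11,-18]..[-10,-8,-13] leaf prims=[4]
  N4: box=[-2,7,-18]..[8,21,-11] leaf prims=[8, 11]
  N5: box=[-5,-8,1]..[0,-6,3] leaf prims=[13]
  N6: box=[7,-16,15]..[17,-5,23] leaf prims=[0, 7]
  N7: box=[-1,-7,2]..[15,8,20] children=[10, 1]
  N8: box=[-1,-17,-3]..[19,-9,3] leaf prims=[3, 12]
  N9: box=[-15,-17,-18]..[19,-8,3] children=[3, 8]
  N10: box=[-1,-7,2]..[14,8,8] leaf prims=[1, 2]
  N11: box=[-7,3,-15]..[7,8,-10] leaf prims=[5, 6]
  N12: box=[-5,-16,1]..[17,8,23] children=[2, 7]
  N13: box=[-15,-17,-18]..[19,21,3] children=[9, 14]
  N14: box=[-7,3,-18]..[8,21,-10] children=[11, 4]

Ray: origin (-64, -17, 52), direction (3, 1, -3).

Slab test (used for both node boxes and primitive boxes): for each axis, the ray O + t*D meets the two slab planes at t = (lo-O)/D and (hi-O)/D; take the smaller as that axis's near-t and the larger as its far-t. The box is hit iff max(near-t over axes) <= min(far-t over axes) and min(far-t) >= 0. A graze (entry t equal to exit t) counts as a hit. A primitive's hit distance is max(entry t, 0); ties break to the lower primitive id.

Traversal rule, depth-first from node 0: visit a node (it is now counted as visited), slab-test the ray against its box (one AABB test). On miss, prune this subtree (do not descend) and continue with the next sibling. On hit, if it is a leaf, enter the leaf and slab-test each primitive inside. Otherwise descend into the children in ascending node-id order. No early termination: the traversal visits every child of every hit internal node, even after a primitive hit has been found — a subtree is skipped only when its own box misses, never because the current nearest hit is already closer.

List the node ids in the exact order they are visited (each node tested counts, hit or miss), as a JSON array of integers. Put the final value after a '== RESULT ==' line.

Trace the traversal:
N0 x:[49/3,83/3] y:[0,38] z:[29/3,70/3] -> hit [49/3,70/3], descend [12, 13]
  N12 x:[59/3,27] y:[1,25] z:[29/3,17] -> miss, prune
  N13 x:[49/3,83/3] y:[0,38] z:[49/3,70/3] -> hit [49/3,70/3], descend [9, 14]
    N9 x:[49/3,83/3] y:[0,9] z:[49/3,70/3] -> miss, prune
    N14 x:[19,24] y:[20,38] z:[62/3,70/3] -> hit [62/3,70/3], descend [4, 11]
      N4 x:[62/3,24] y:[24,38] z:[21,70/3] -> miss, prune
      N11 x:[19,71/3] y:[20,25] z:[62/3,67/3] -> hit [62/3,67/3] leaf, test {P5(miss), P6(miss)}

order=[0, 12, 13, 9, 14, 4, 11]  |boxes|=7  |leaves|=1  hit=miss

== RESULT ==
[0, 12, 13, 9, 14, 4, 11]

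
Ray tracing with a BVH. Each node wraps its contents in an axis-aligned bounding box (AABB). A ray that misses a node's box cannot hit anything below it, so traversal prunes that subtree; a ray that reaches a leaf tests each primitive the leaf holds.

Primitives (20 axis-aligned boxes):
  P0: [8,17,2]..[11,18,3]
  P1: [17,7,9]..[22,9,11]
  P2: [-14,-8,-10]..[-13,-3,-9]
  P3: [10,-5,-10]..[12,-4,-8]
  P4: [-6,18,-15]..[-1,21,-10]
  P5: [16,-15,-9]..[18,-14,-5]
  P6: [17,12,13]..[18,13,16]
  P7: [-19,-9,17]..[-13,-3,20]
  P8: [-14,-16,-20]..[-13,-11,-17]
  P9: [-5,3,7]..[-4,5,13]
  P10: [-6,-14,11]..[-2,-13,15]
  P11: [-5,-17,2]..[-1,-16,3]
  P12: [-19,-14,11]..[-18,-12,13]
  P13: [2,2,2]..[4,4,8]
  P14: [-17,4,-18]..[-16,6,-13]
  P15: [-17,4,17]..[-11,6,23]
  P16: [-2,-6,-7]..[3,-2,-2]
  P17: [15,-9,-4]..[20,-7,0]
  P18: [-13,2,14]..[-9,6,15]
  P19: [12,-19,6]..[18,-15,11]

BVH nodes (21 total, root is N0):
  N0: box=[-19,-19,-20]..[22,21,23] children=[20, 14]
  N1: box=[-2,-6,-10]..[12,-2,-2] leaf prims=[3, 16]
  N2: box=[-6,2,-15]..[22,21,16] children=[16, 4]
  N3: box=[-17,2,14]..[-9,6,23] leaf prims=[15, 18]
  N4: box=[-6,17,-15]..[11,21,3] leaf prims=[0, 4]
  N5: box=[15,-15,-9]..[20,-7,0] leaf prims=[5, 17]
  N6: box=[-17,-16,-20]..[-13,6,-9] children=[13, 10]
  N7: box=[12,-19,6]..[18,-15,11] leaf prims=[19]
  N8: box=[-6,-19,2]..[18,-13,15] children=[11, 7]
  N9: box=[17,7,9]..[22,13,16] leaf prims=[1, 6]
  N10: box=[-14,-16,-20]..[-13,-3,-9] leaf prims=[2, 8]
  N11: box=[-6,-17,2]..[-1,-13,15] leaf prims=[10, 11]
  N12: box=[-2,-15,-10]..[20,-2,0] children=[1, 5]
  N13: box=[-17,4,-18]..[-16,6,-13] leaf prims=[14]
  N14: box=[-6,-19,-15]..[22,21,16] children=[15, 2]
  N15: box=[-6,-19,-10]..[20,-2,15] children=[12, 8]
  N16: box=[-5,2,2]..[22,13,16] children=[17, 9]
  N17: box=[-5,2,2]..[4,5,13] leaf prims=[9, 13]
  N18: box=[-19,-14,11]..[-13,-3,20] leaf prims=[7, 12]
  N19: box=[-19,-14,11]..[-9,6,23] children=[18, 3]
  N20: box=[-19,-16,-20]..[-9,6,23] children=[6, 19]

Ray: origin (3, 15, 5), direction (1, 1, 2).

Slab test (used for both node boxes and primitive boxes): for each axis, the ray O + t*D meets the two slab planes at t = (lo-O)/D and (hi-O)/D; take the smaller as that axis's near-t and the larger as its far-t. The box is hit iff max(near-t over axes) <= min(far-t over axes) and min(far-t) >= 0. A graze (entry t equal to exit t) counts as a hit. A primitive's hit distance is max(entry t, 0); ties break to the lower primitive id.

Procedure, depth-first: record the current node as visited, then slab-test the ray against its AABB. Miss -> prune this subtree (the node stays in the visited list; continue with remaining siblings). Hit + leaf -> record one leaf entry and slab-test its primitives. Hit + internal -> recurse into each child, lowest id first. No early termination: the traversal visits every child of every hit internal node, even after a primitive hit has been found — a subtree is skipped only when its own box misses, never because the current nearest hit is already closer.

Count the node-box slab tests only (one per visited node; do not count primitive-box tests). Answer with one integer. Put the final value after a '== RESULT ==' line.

Walk:
N0 x:[-22,19] y:[-34,6] z:[-25/2,9] -> hit [-25/2,6], descend [14, 20]
  N14 x:[-9,19] y:[-34,6] z:[-10,11/2] -> hit [-9,11/2], descend [2, 15]
    N2 x:[-9,19] y:[-13,6] z:[-10,11/2] -> hit [-9,11/2], descend [4, 16]
      N4 x:[-9,8] y:[2,6] z:[-10,-1] -> miss, prune
      N16 x:[-8,19] y:[-13,-2] z:[-3/2,11/2] -> miss, prune
    N15 x:[-9,17] y:[-34,-17] z:[-15/2,5] -> miss, prune
  N20 x:[-22,-12] y:[-31,-9] z:[-25/2,9] -> miss, prune

order=[0, 14, 2, 4, 16, 15, 20]  |boxes|=7  |leaves|=0  hit=miss

== RESULT ==
7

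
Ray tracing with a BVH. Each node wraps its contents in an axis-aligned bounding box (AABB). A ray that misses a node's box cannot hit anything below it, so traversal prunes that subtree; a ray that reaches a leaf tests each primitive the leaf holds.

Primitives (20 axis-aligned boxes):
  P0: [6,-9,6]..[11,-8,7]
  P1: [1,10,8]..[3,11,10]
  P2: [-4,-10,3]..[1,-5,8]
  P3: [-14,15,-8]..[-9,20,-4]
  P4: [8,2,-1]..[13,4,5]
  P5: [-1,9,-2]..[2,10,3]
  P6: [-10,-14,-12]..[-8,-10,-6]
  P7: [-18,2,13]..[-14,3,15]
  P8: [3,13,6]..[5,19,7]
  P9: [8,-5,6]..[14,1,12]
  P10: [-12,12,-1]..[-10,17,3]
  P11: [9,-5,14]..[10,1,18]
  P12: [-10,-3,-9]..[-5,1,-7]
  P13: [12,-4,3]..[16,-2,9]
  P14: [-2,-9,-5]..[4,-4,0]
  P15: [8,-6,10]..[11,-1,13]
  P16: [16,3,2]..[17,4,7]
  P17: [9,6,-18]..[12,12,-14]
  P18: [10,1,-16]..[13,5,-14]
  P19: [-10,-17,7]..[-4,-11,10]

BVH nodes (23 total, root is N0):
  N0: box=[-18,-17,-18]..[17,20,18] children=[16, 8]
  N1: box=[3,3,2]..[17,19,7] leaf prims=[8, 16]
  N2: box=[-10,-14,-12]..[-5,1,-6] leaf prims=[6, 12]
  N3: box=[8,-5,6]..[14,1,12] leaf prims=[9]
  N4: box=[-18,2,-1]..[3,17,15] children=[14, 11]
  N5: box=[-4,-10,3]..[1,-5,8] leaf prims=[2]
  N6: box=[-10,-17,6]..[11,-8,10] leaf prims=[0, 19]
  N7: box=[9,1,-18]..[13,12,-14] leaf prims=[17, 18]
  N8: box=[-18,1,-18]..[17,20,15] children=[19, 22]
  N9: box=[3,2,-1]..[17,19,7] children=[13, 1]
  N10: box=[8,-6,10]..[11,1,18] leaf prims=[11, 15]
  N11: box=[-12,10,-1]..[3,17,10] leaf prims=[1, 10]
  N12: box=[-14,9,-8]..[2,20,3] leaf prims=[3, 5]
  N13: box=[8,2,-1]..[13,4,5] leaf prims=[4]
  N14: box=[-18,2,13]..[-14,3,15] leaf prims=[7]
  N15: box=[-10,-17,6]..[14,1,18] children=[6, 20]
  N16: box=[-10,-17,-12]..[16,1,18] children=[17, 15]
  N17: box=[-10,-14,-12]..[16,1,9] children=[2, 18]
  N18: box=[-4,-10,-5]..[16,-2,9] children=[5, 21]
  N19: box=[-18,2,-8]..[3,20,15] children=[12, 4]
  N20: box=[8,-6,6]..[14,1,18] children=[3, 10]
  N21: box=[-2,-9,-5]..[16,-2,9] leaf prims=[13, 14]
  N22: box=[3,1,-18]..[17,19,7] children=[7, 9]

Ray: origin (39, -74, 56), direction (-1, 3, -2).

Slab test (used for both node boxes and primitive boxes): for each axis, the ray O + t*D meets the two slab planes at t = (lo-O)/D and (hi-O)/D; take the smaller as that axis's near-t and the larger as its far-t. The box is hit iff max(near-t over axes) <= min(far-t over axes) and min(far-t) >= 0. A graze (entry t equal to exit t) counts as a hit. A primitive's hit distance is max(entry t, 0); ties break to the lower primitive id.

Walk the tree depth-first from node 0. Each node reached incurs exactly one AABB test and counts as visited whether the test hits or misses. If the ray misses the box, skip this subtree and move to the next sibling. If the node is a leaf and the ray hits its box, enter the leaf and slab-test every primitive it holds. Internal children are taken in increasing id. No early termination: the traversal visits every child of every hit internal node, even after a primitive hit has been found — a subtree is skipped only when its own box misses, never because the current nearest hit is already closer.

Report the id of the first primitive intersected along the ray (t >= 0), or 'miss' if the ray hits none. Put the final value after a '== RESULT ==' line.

Traverse from the root:
N0 x:[22,57] y:[19,94/3] z:[19,37] -> hit [22,94/3], descend [8, 16]
  N8 x:[22,57] y:[25,94/3] z:[41/2,37] -> hit [25,94/3], descend [19, 22]
    N19 x:[36,57] y:[76/3,94/3] z:[41/2,32] -> miss, prune
    N22 x:[22,36] y:[25,31] z:[49/2,37] -> hit [25,31], descend [7, 9]
      N7 x:[26,30] y:[25,86/3] z:[35,37] -> miss, prune
      N9 x:[22,36] y:[76/3,31] z:[49/2,57/2] -> hit [76/3,57/2], descend [1, 13]
        N1 x:[22,36] y:[77/3,31] z:[49/2,27] -> hit [77/3,27] leaf, test {P8(miss), P16(miss)}
        N13 x:[26,31] y:[76/3,26] z:[51/2,57/2] -> hit [26,26] leaf, test {P4@t=26}
  N16 x:[23,49] y:[19,25] z:[19,34] -> hit [23,25], descend [15, 17]
    N15 x:[25,49] y:[19,25] z:[19,25] -> hit [25,25], descend [6, 20]
      N6 x:[28,49] y:[19,22] z:[23,25] -> miss, prune
      N20 x:[25,31] y:[68/3,25] z:[19,25] -> hit [25,25], descend [3, 10]
        N3 x:[25,31] y:[23,25] z:[22,25] -> hit [25,25] leaf, test {P9@t=25}
        N10 x:[28,31] y:[68/3,25] z:[19,23] -> miss, prune
    N17 x:[23,49] y:[20,25] z:[47/2,34] -> hit [47/2,25], descend [2, 18]
      N2 x:[44,49] y:[20,25] z:[31,34] -> miss, prune
      N18 x:[23,43] y:[64/3,24] z:[47/2,61/2] -> hit [47/2,24], descend [5, 21]
        N5 x:[38,43] y:[64/3,23] z:[24,53/2] -> miss, prune
        N21 x:[23,41] y:[65/3,24] z:[47/2,61/2] -> hit [47/2,24] leaf, test {P13@t=47/2, P14(miss)}

19 AABB tests over nodes [0, 8, 19, 22, 7, 9, 1, 13, 16, 15, 6, 20, 3, 10, 17, 2, 18, 5, 21]; 4 leaves entered; closest P13.

== RESULT ==
13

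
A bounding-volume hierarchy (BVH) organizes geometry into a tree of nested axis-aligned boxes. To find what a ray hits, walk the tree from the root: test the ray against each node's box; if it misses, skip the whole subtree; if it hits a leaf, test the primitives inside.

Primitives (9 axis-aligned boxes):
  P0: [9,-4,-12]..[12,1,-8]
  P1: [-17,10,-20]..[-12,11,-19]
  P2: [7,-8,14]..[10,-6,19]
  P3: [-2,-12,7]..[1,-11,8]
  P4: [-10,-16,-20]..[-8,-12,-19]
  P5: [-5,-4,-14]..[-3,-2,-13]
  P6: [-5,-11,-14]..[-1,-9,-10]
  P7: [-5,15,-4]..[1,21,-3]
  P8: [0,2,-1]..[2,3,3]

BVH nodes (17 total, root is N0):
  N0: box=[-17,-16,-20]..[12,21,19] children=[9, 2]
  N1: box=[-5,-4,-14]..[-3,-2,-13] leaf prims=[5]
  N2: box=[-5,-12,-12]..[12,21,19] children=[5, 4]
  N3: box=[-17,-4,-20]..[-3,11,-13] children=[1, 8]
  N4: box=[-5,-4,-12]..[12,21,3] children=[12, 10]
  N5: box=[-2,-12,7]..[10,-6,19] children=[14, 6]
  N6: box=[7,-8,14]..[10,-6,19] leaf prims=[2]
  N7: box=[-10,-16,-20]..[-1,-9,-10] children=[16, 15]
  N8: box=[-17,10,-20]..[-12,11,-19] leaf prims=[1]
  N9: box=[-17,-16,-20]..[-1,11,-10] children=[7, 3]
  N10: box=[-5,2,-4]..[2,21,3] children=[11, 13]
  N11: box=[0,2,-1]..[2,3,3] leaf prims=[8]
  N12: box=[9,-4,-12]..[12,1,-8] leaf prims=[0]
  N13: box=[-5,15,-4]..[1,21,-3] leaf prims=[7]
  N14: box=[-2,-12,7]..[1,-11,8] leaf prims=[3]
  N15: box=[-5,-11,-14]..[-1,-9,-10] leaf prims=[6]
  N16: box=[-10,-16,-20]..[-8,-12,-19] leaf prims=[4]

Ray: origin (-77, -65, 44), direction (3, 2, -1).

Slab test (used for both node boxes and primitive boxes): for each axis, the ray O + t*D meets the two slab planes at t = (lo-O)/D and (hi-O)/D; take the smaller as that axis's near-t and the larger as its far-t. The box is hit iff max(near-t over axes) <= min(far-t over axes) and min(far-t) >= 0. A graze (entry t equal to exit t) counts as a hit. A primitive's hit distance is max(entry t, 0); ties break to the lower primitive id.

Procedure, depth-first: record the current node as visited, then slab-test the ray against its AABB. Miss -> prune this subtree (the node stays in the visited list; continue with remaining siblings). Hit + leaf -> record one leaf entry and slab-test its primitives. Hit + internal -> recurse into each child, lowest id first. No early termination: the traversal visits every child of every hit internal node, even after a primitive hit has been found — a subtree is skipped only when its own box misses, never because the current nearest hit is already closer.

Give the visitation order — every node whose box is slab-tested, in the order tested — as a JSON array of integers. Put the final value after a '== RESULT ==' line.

Walk:
N0 x:[20,89/3] y:[49/2,43] z:[25,64] -> hit [25,89/3], descend [2, 9]
  N2 x:[24,89/3] y:[53/2,43] z:[25,56] -> hit [53/2,89/3], descend [4, 5]
    N4 x:[24,89/3] y:[61/2,43] z:[41,56] -> miss, prune
    N5 x:[25,29] y:[53/2,59/2] z:[25,37] -> hit [53/2,29], descend [6, 14]
      N6 x:[28,29] y:[57/2,59/2] z:[25,30] -> hit [57/2,29] leaf, test {P2@t=57/2}
      N14 x:[25,26] y:[53/2,27] z:[36,37] -> miss, prune
  N9 x:[20,76/3] y:[49/2,38] z:[54,64] -> miss, prune

Visited [0, 2, 4, 5, 6, 14, 9]. Tests: 7 box, 1 leaf. Nearest: P2.

== RESULT ==
[0, 2, 4, 5, 6, 14, 9]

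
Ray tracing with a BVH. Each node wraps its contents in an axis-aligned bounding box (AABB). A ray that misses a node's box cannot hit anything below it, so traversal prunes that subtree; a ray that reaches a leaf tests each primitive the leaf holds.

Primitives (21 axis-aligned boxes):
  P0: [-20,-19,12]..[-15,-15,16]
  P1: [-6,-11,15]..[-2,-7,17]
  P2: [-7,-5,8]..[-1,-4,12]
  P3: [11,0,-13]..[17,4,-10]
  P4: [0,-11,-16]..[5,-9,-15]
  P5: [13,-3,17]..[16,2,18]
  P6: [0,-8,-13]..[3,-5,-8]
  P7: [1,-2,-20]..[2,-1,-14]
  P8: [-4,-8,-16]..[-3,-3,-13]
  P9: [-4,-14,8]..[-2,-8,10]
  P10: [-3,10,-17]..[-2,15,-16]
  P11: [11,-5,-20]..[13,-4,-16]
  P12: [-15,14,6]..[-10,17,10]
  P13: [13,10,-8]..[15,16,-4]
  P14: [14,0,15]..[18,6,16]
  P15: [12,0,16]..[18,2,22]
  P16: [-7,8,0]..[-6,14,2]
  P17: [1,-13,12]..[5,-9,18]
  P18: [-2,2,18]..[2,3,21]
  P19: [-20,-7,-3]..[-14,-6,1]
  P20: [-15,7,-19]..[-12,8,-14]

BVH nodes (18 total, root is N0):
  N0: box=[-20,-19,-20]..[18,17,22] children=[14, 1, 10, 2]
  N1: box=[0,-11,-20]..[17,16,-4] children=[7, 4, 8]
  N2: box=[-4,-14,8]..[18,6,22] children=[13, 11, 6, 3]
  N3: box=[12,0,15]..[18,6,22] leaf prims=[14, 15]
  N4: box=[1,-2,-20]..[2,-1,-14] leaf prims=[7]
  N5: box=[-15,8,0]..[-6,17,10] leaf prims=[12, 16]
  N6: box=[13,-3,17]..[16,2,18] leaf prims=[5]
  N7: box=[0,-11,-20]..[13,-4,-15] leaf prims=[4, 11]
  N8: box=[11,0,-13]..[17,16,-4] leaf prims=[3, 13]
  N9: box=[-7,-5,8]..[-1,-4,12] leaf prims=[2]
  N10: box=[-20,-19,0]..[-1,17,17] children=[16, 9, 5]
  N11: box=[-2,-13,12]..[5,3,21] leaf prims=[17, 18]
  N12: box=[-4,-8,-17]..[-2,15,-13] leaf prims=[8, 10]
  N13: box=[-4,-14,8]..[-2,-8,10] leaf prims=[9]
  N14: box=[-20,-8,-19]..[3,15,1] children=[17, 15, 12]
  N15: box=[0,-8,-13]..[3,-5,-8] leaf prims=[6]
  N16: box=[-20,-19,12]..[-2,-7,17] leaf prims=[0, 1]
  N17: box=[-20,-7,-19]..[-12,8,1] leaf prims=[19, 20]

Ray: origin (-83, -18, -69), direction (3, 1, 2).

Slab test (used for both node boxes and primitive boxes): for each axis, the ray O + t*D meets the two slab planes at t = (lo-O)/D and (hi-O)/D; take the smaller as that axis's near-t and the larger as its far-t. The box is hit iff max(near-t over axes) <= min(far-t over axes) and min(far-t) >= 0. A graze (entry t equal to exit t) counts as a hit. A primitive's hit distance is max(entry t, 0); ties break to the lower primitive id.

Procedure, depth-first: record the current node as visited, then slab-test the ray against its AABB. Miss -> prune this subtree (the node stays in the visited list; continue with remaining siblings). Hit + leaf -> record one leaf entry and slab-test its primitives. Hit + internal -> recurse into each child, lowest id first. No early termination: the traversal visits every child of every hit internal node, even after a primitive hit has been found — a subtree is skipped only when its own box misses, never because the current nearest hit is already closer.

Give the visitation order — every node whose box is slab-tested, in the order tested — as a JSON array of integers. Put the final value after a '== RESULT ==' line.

Walk:
N0 x:[21,101/3] y:[-1,35] z:[49/2,91/2] -> hit [49/2,101/3], descend [1, 2, 10, 14]
  N1 x:[83/3,100/3] y:[7,34] z:[49/2,65/2] -> hit [83/3,65/2], descend [4, 7, 8]
    N4 x:[28,85/3] y:[16,17] z:[49/2,55/2] -> miss, prune
    N7 x:[83/3,32] y:[7,14] z:[49/2,27] -> miss, prune
    N8 x:[94/3,100/3] y:[18,34] z:[28,65/2] -> hit [94/3,65/2] leaf, test {P3(miss), P13@t=32}
  N2 x:[79/3,101/3] y:[4,24] z:[77/2,91/2] -> miss, prune
  N10 x:[21,82/3] y:[-1,35] z:[69/2,43] -> miss, prune
  N14 x:[21,86/3] y:[10,33] z:[25,35] -> hit [25,86/3], descend [12, 15, 17]
    N12 x:[79/3,27] y:[10,33] z:[26,28] -> hit [79/3,27] leaf, test {P8(miss), P10(miss)}
    N15 x:[83/3,86/3] y:[10,13] z:[28,61/2] -> miss, prune
    N17 x:[21,71/3] y:[11,26] z:[25,35] -> miss, prune

Summary -> nodes [0, 1, 4, 7, 8, 2, 10, 14, 12, 15, 17]; box-tests=11; leaf-entries=2; first=P13

== RESULT ==
[0, 1, 4, 7, 8, 2, 10, 14, 12, 15, 17]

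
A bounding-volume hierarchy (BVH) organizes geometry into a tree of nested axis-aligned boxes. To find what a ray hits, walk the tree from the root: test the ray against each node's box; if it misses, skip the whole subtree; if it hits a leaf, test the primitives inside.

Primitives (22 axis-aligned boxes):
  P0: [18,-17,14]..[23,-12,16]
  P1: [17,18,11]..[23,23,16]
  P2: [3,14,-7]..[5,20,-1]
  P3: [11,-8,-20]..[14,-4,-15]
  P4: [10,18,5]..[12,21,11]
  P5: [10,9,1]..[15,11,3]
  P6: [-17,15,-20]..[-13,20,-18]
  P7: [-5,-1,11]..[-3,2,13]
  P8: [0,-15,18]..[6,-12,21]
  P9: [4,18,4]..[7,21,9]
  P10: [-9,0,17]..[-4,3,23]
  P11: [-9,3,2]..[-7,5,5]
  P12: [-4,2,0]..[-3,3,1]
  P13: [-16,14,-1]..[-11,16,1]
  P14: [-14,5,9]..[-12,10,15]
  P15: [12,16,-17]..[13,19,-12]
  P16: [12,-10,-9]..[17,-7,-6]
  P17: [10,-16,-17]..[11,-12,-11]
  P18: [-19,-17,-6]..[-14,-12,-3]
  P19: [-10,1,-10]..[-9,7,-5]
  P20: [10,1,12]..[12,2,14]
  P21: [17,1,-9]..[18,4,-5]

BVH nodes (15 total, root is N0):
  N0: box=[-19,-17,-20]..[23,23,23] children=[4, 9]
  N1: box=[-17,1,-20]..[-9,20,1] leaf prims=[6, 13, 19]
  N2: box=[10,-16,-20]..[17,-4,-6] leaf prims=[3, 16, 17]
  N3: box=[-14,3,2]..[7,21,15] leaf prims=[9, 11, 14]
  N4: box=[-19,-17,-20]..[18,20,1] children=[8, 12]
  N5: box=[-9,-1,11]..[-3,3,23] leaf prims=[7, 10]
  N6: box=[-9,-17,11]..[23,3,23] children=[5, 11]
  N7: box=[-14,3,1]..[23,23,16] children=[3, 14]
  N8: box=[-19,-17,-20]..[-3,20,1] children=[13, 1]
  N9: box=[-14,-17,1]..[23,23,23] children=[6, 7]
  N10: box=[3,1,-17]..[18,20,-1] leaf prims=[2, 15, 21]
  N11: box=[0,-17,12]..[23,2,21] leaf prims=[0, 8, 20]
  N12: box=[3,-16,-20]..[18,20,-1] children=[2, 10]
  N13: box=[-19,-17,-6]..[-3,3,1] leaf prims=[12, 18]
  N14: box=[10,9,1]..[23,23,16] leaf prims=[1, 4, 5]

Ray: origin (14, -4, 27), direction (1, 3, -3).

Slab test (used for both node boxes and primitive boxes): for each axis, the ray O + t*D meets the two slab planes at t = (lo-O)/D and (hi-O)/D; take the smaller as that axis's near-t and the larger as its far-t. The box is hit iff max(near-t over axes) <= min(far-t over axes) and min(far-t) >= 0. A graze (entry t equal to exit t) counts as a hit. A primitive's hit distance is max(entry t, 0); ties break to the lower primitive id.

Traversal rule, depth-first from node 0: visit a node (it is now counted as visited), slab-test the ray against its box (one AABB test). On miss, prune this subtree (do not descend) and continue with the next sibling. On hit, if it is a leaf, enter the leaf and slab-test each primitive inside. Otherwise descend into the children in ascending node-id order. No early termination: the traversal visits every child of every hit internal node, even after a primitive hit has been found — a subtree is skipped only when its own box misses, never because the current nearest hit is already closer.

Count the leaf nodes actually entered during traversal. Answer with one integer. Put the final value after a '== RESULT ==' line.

Walk:
N0 x:[-33,9] y:[-13/3,9] z:[4/3,47/3] -> hit [4/3,9], descend [4, 9]
  N4 x:[-33,4] y:[-13/3,8] z:[26/3,47/3] -> miss, prune
  N9 x:[-28,9] y:[-13/3,9] z:[4/3,26/3] -> hit [4/3,26/3], descend [6, 7]
    N6 x:[-23,9] y:[-13/3,7/3] z:[4/3,16/3] -> hit [4/3,7/3], descend [5, 11]
      N5 x:[-23,-17] y:[1,7/3] z:[4/3,16/3] -> miss, prune
      N11 x:[-14,9] y:[-13/3,2] z:[2,5] -> hit [2,2] leaf, test {P0(miss), P8(miss), P20(miss)}
    N7 x:[-28,9] y:[7/3,9] z:[11/3,26/3] -> hit [11/3,26/3], descend [3, 14]
      N3 x:[-28,-7] y:[7/3,25/3] z:[4,25/3] -> miss, prune
      N14 x:[-4,9] y:[13/3,9] z:[11/3,26/3] -> hit [13/3,26/3] leaf, test {P1(miss), P4(miss), P5(miss)}

9 AABB tests over nodes [0, 4, 9, 6, 5, 11, 7, 3, 14]; 2 leaves entered; closest miss.

== RESULT ==
2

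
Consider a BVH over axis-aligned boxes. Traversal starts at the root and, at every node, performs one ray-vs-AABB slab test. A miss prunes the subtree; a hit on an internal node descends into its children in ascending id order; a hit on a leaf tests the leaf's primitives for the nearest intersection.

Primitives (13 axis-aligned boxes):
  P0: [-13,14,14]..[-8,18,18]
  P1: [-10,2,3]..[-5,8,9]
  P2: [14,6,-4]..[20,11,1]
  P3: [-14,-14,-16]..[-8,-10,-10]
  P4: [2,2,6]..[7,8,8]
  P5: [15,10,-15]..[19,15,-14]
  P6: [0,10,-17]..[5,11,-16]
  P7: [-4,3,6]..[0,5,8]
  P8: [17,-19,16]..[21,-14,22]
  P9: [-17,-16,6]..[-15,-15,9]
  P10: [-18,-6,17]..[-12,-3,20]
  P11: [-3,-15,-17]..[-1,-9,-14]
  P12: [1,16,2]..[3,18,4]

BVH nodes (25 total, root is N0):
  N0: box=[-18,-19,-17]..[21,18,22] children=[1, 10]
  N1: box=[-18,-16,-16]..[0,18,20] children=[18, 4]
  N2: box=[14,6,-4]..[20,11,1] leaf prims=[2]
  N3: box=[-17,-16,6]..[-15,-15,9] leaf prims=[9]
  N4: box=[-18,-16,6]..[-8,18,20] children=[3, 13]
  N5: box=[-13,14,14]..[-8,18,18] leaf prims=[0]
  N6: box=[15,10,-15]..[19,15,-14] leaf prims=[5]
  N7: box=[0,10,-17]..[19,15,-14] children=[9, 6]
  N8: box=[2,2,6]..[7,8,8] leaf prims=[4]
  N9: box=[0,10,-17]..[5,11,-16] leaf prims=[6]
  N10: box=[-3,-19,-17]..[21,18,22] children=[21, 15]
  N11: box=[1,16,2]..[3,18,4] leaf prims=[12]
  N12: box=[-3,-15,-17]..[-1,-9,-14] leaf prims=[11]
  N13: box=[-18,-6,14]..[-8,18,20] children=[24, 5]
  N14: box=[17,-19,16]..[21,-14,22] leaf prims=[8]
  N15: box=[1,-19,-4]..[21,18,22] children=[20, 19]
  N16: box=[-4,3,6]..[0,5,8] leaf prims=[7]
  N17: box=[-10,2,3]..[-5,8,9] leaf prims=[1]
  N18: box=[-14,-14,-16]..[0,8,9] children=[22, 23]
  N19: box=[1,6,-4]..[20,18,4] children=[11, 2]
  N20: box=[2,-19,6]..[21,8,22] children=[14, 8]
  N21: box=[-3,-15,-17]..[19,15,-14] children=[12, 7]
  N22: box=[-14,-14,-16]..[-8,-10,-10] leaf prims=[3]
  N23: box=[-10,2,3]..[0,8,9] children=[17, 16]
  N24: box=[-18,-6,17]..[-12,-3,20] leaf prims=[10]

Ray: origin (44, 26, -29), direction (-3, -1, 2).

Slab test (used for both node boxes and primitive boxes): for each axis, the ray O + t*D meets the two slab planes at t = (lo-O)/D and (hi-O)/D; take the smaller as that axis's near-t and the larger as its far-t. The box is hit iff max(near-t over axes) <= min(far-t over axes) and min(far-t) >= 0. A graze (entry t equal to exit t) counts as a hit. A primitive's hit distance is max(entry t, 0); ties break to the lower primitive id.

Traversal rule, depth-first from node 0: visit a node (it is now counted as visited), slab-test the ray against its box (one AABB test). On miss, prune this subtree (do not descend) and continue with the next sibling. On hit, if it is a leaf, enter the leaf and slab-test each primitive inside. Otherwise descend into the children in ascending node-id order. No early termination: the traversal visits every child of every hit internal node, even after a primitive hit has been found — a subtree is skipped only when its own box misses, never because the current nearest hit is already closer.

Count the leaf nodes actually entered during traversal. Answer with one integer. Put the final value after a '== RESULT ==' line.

Trace the traversal:
N0 x:[23/3,62/3] y:[8,45] z:[6,51/2] -> hit [8,62/3], descend [1, 10]
  N1 x:[44/3,62/3] y:[8,42] z:[13/2,49/2] -> hit [44/3,62/3], descend [4, 18]
    N4 x:[52/3,62/3] y:[8,42] z:[35/2,49/2] -> hit [35/2,62/3], descend [3, 13]
      N3 x:[59/3,61/3] y:[41,42] z:[35/2,19] -> miss, prune
      N13 x:[52/3,62/3] y:[8,32] z:[43/2,49/2] -> miss, prune
    N18 x:[44/3,58/3] y:[18,40] z:[13/2,19] -> hit [18,19], descend [22, 23]
      N22 x:[52/3,58/3] y:[36,40] z:[13/2,19/2] -> miss, prune
      N23 x:[44/3,18] y:[18,24] z:[16,19] -> hit [18,18], descend [16, 17]
        N16 x:[44/3,16] y:[21,23] z:[35/2,37/2] -> miss, prune
        N17 x:[49/3,18] y:[18,24] z:[16,19] -> hit [18,18] leaf, test {P1@t=18}
  N10 x:[23/3,47/3] y:[8,45] z:[6,51/2] -> hit [8,47/3], descend [15, 21]
    N15 x:[23/3,43/3] y:[8,45] z:[25/2,51/2] -> hit [25/2,43/3], descend [19, 20]
      N19 x:[8,43/3] y:[8,20] z:[25/2,33/2] -> hit [25/2,43/3], descend [2, 11]
        N2 x:[8,10] y:[15,20] z:[25/2,15] -> miss, prune
        N11 x:[41/3,43/3] y:[8,10] z:[31/2,33/2] -> miss, prune
      N20 x:[23/3,14] y:[18,45] z:[35/2,51/2] -> miss, prune
    N21 x:[25/3,47/3] y:[11,41] z:[6,15/2] -> miss, prune

Summary -> nodes [0, 1, 4, 3, 13, 18, 22, 23, 16, 17, 10, 15, 19, 2, 11, 20, 21]; box-tests=17; leaf-entries=1; first=P1

== RESULT ==
1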